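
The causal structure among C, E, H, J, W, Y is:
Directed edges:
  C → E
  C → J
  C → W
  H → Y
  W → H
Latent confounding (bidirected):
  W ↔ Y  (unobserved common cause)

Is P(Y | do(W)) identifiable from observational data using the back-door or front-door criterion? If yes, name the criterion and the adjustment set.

desc(W)\{W}={H,Y}; candidates ⊆ {C,E,J}.
W↔Y: latent back-door arc(s) into W.
size 0: {}; under {} W still reaches {C,E,J,Y} ∋ Y.
size 1: {C}, {E}, {J}; under {C} W still reaches {Y} ∋ Y.
size 2: {C,E}, {C,J}, {E,J}; under {C,E} W still reaches {Y} ∋ Y.
W↔Y cannot be blocked by any observed set — no back-door set.
{H}: (i) intercepts every directed W→Y path; (ii) no back-door W→{H}; (iii) {W} blocks every back-door {H}→Y. Front-door holds.
P(Y|do(W)) = Σ_{H} P(H|W) Σ_{W'} P(Y|H,W')P(W').

P(Y|do(W)): frontdoor, adjust for {H}.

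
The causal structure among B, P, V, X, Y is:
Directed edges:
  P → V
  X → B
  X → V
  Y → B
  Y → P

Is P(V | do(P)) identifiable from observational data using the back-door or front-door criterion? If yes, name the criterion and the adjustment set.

P(V|do(P)): backdoor, adjust for ∅.

desc(P)\{P}={V}; candidates ⊆ {B,X,Y}.
∅: P⊥V given ∅ in G with P→· removed — back-door holds.
P(V|do(P)) = P(V|P) — no adjustment needed.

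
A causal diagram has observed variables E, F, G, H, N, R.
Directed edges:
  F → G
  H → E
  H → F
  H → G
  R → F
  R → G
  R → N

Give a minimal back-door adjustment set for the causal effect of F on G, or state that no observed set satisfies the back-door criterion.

desc(F)\{F}={G}; candidates ⊆ {E,H,N,R}.
size 0: {}; under {} F still reaches {E,G,H,N,R} ∋ G.
size 1: {E}, {H}, {N} …(+1); under {E} F still reaches {G,H,N,R} ∋ G.
{H,R}: F⊥G given {H,R} in G with F→· removed — back-door holds.

F→G: minimal back-door set {H, R}.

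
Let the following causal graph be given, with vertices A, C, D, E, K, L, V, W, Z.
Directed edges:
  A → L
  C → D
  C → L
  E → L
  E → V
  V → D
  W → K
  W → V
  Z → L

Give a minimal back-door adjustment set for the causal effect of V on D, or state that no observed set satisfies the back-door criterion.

V→D: minimal back-door set ∅.

desc(V)\{V}={D}; candidates ⊆ {A,C,E,K,L,W,Z}.
∅: V⊥D given ∅ in G with V→· removed — back-door holds.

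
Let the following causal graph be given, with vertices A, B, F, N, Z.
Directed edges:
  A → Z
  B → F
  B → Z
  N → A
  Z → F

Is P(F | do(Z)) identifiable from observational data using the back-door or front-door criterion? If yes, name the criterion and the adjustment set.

desc(Z)\{Z}={F}; candidates ⊆ {A,B,N}.
size 0: {}; under {} Z still reaches {A,B,F,N} ∋ F.
{B}: Z⊥F given {B} in G with Z→· removed — back-door holds.
P(F|do(Z)) = Σ_{B} P(F|Z,B)·P(B).

P(F|do(Z)): backdoor, adjust for {B}.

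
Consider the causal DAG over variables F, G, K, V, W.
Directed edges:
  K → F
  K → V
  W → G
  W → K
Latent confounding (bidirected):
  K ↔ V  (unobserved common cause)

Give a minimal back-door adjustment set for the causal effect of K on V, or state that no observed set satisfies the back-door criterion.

K→V: no observed back-door set.

desc(K)\{K}={F,V}; candidates ⊆ {G,W}.
K↔V: latent back-door arc(s) into K.
size 0: {}; under {} K still reaches {G,V,W} ∋ V.
size 1: {G}, {W}; under {G} K still reaches {V,W} ∋ V.
size 2: {G,W}; under {G,W} K still reaches {V} ∋ V.
K↔V cannot be blocked by any observed set — no back-door set.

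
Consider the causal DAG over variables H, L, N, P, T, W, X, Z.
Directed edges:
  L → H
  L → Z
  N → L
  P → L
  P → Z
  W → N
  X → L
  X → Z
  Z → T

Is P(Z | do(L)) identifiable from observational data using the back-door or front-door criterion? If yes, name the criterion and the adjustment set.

desc(L)\{L}={H,T,Z}; candidates ⊆ {N,P,W,X}.
size 0: {}; under {} L still reaches {N,P,T,W,X,Z} ∋ Z.
size 1: {N}, {P}, {W} …(+1); under {N} L still reaches {P,T,X,Z} ∋ Z.
{P,X}: L⊥Z given {P,X} in G with L→· removed — back-door holds.
P(Z|do(L)) = Σ_{P,X} P(Z|L,P,X)·P(P,X).

P(Z|do(L)): backdoor, adjust for {P, X}.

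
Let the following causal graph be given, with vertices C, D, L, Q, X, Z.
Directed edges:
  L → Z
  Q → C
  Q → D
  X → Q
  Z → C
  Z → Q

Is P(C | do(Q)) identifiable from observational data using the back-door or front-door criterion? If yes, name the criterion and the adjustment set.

P(C|do(Q)): backdoor, adjust for {Z}.

desc(Q)\{Q}={C,D}; candidates ⊆ {L,X,Z}.
size 0: {}; under {} Q still reaches {C,L,X,Z} ∋ C.
{Z}: Q⊥C given {Z} in G with Q→· removed — back-door holds.
P(C|do(Q)) = Σ_{Z} P(C|Q,Z)·P(Z).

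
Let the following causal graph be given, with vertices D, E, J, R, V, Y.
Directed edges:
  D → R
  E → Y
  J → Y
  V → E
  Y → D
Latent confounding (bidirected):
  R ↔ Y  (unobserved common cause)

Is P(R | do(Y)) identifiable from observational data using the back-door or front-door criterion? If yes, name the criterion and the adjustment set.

desc(Y)\{Y}={D,R}; candidates ⊆ {E,J,V}.
Y↔R: latent back-door arc(s) into Y.
size 0: {}; under {} Y still reaches {E,J,R,V} ∋ R.
size 1: {E}, {J}, {V}; under {E} Y still reaches {J,R} ∋ R.
size 2: {E,J}, {E,V}, {J,V}; under {E,J} Y still reaches {R} ∋ R.
Y↔R cannot be blocked by any observed set — no back-door set.
{D}: (i) intercepts every directed Y→R path; (ii) no back-door Y→{D}; (iii) {Y} blocks every back-door {D}→R. Front-door holds.
P(R|do(Y)) = Σ_{D} P(D|Y) Σ_{Y'} P(R|D,Y')P(Y').

P(R|do(Y)): frontdoor, adjust for {D}.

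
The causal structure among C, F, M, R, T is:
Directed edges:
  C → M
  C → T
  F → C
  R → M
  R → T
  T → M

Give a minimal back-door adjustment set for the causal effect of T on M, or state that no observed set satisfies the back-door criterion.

desc(T)\{T}={M}; candidates ⊆ {C,F,R}.
size 0: {}; under {} T still reaches {C,F,M,R} ∋ M.
size 1: {C}, {F}, {R}; under {C} T still reaches {M,R} ∋ M.
{C,R}: T⊥M given {C,R} in G with T→· removed — back-door holds.

T→M: minimal back-door set {C, R}.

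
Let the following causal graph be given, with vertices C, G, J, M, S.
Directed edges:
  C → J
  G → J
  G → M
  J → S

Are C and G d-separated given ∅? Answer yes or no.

Yes — C ⊥ G | ∅.

Bayes-Ball from C | ∅ reaches {J,S}.
G ∉ reach(C|∅) ⇒ C ⊥ G | ∅.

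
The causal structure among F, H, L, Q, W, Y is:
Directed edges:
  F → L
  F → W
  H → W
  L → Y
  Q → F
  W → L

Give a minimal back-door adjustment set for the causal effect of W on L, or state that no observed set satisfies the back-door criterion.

desc(W)\{W}={L,Y}; candidates ⊆ {F,H,Q}.
size 0: {}; under {} W still reaches {F,H,L,Q,Y} ∋ L.
{F}: W⊥L given {F} in G with W→· removed — back-door holds.

W→L: minimal back-door set {F}.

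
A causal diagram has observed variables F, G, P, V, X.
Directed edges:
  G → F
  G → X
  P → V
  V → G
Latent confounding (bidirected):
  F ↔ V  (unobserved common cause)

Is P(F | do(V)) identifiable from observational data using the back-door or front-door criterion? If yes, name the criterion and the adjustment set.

P(F|do(V)): frontdoor, adjust for {G}.

desc(V)\{V}={F,G,X}; candidates ⊆ {P}.
V↔F: latent back-door arc(s) into V.
size 0: {}; under {} V still reaches {F,P} ∋ F.
size 1: {P}; under {P} V still reaches {F} ∋ F.
V↔F cannot be blocked by any observed set — no back-door set.
{G}: (i) intercepts every directed V→F path; (ii) no back-door V→{G}; (iii) {V} blocks every back-door {G}→F. Front-door holds.
P(F|do(V)) = Σ_{G} P(G|V) Σ_{V'} P(F|G,V')P(V').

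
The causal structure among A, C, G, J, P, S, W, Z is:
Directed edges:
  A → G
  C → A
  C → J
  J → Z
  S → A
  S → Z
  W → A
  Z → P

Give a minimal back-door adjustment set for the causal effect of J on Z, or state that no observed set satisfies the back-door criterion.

J→Z: minimal back-door set ∅.

desc(J)\{J}={P,Z}; candidates ⊆ {A,C,G,S,W}.
∅: J⊥Z given ∅ in G with J→· removed — back-door holds.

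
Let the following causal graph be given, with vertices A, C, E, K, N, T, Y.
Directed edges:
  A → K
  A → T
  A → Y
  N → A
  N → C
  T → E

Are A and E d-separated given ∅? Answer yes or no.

Bayes-Ball from A | ∅ reaches {C,E,K,N,T,Y}.
E ∈ reach(A|∅) ⇒ A ⊥̸ E | ∅.

No — A and E are d-connected given ∅.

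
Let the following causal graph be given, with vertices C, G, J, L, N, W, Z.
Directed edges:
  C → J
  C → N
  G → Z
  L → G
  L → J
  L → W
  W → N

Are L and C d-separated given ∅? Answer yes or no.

Yes — L ⊥ C | ∅.

Bayes-Ball from L | ∅ reaches {G,J,N,W,Z}.
C ∉ reach(L|∅) ⇒ L ⊥ C | ∅.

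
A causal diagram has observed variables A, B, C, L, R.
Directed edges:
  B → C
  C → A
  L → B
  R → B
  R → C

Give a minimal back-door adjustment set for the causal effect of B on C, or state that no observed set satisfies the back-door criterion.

B→C: minimal back-door set {R}.

desc(B)\{B}={A,C}; candidates ⊆ {L,R}.
size 0: {}; under {} B still reaches {A,C,L,R} ∋ C.
{R}: B⊥C given {R} in G with B→· removed — back-door holds.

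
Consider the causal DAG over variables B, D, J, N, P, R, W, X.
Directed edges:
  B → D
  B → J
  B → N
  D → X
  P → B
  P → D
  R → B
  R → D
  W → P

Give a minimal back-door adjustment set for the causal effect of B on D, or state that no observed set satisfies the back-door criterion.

desc(B)\{B}={D,J,N,X}; candidates ⊆ {P,R,W}.
size 0: {}; under {} B still reaches {D,P,R,W,X} ∋ D.
size 1: {P}, {R}, {W}; under {P} B still reaches {D,R,X} ∋ D.
{P,R}: B⊥D given {P,R} in G with B→· removed — back-door holds.

B→D: minimal back-door set {P, R}.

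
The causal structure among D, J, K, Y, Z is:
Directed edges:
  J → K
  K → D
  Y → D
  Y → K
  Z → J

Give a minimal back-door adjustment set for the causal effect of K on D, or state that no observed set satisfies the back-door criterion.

desc(K)\{K}={D}; candidates ⊆ {J,Y,Z}.
size 0: {}; under {} K still reaches {D,J,Y,Z} ∋ D.
{Y}: K⊥D given {Y} in G with K→· removed — back-door holds.

K→D: minimal back-door set {Y}.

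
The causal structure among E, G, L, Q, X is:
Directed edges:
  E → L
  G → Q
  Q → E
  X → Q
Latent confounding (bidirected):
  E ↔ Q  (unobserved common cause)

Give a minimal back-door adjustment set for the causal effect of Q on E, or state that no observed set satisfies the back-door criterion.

Q→E: no observed back-door set.

desc(Q)\{Q}={E,L}; candidates ⊆ {G,X}.
Q↔E: latent back-door arc(s) into Q.
size 0: {}; under {} Q still reaches {E,G,L,X} ∋ E.
size 1: {G}, {X}; under {G} Q still reaches {E,L,X} ∋ E.
size 2: {G,X}; under {G,X} Q still reaches {E,L} ∋ E.
Q↔E cannot be blocked by any observed set — no back-door set.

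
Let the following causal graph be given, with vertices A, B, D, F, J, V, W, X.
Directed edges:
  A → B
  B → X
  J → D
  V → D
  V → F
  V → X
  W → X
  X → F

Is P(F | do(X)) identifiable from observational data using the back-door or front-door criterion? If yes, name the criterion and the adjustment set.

P(F|do(X)): backdoor, adjust for {V}.

desc(X)\{X}={F}; candidates ⊆ {A,B,D,J,V,W}.
size 0: {}; under {} X still reaches {A,B,D,F,V,W} ∋ F.
{V}: X⊥F given {V} in G with X→· removed — back-door holds.
P(F|do(X)) = Σ_{V} P(F|X,V)·P(V).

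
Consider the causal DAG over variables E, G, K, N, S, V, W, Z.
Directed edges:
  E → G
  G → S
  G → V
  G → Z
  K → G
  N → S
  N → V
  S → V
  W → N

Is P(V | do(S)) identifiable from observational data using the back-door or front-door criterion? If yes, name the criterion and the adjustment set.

desc(S)\{S}={V}; candidates ⊆ {E,G,K,N,W,Z}.
size 0: {}; under {} S still reaches {E,G,K,N,V,W,Z} ∋ V.
size 1: {E}, {G}, {K} …(+3); under {E} S still reaches {G,K,N,V,W,Z} ∋ V.
{G,N}: S⊥V given {G,N} in G with S→· removed — back-door holds.
P(V|do(S)) = Σ_{G,N} P(V|S,G,N)·P(G,N).

P(V|do(S)): backdoor, adjust for {G, N}.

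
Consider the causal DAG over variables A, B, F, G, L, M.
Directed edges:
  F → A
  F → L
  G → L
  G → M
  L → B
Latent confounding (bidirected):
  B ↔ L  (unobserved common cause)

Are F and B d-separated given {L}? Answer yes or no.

No — F and B are d-connected given {L}.

Bayes-Ball from F | {L} reaches {A,B,G,M}.
B ∈ reach(F|{L}) ⇒ F ⊥̸ B | {L}.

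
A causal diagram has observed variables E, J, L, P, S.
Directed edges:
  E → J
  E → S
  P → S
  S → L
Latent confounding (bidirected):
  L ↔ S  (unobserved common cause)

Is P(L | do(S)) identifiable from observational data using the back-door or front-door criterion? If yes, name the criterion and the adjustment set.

P(L|do(S)): not identifiable (no BD/FD set).

desc(S)\{S}={L}; candidates ⊆ {E,J,P}.
S↔L: latent back-door arc(s) into S.
size 0: {}; under {} S still reaches {E,J,L,P} ∋ L.
size 1: {E}, {J}, {P}; under {E} S still reaches {L,P} ∋ L.
size 2: {E,J}, {E,P}, {J,P}; under {E,J} S still reaches {L,P} ∋ L.
S↔L cannot be blocked by any observed set — no back-door set.
No mediator lies on a directed S→…→L path.
Neither criterion identifies P(L|do(S)) in this graph.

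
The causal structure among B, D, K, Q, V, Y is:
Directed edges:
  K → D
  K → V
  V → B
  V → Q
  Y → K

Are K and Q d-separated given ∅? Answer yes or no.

Bayes-Ball from K | ∅ reaches {B,D,Q,V,Y}.
Q ∈ reach(K|∅) ⇒ K ⊥̸ Q | ∅.

No — K and Q are d-connected given ∅.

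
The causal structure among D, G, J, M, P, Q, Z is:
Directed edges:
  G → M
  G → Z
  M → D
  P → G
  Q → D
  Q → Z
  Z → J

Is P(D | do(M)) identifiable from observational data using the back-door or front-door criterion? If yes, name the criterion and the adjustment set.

desc(M)\{M}={D}; candidates ⊆ {G,J,P,Q,Z}.
∅: M⊥D given ∅ in G with M→· removed — back-door holds.
P(D|do(M)) = P(D|M) — no adjustment needed.

P(D|do(M)): backdoor, adjust for ∅.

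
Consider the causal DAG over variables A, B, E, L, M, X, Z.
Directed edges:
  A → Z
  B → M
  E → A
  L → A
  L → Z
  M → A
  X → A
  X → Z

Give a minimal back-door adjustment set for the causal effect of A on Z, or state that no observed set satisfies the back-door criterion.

desc(A)\{A}={Z}; candidates ⊆ {B,E,L,M,X}.
size 0: {}; under {} A still reaches {B,E,L,M,X,Z} ∋ Z.
size 1: {B}, {E}, {L} …(+2); under {B} A still reaches {E,L,M,X,Z} ∋ Z.
{L,X}: A⊥Z given {L,X} in G with A→· removed — back-door holds.

A→Z: minimal back-door set {L, X}.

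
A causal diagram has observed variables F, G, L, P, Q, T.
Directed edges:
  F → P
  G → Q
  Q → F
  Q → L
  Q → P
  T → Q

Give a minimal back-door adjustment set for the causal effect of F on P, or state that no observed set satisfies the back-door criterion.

desc(F)\{F}={P}; candidates ⊆ {G,L,Q,T}.
size 0: {}; under {} F still reaches {G,L,P,Q,T} ∋ P.
{Q}: F⊥P given {Q} in G with F→· removed — back-door holds.

F→P: minimal back-door set {Q}.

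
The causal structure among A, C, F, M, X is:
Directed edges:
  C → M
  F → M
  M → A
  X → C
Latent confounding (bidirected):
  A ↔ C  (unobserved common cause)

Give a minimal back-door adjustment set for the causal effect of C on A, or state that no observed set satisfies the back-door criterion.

desc(C)\{C}={A,M}; candidates ⊆ {F,X}.
C↔A: latent back-door arc(s) into C.
size 0: {}; under {} C still reaches {A,X} ∋ A.
size 1: {F}, {X}; under {F} C still reaches {A,X} ∋ A.
size 2: {F,X}; under {F,X} C still reaches {A} ∋ A.
C↔A cannot be blocked by any observed set — no back-door set.

C→A: no observed back-door set.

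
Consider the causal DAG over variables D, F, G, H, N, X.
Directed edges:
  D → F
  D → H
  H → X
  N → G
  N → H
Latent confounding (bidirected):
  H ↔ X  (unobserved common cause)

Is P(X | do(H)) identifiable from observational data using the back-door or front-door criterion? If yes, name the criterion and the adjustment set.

P(X|do(H)): not identifiable (no BD/FD set).

desc(H)\{H}={X}; candidates ⊆ {D,F,G,N}.
H↔X: latent back-door arc(s) into H.
size 0: {}; under {} H still reaches {D,F,G,N,X} ∋ X.
size 1: {D}, {F}, {G} …(+1); under {D} H still reaches {G,N,X} ∋ X.
size 2: {D,F}, {D,G}, {D,N} …(+3); under {D,F} H still reaches {G,N,X} ∋ X.
H↔X cannot be blocked by any observed set — no back-door set.
No mediator lies on a directed H→…→X path.
Neither criterion identifies P(X|do(H)) in this graph.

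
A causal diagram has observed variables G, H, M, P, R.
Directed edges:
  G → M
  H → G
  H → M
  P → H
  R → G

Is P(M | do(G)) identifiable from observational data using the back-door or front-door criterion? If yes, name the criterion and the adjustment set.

desc(G)\{G}={M}; candidates ⊆ {H,P,R}.
size 0: {}; under {} G still reaches {H,M,P,R} ∋ M.
{H}: G⊥M given {H} in G with G→· removed — back-door holds.
P(M|do(G)) = Σ_{H} P(M|G,H)·P(H).

P(M|do(G)): backdoor, adjust for {H}.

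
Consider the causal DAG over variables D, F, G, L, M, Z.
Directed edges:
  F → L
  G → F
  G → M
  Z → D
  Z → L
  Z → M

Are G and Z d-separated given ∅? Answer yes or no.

Yes — G ⊥ Z | ∅.

Bayes-Ball from G | ∅ reaches {F,L,M}.
Z ∉ reach(G|∅) ⇒ G ⊥ Z | ∅.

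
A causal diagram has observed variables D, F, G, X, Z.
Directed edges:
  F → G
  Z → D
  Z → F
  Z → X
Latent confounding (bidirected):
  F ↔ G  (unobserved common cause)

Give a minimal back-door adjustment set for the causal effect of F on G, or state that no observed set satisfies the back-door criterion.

F→G: no observed back-door set.

desc(F)\{F}={G}; candidates ⊆ {D,X,Z}.
F↔G: latent back-door arc(s) into F.
size 0: {}; under {} F still reaches {D,G,X,Z} ∋ G.
size 1: {D}, {X}, {Z}; under {D} F still reaches {G,X,Z} ∋ G.
size 2: {D,X}, {D,Z}, {X,Z}; under {D,X} F still reaches {G,Z} ∋ G.
F↔G cannot be blocked by any observed set — no back-door set.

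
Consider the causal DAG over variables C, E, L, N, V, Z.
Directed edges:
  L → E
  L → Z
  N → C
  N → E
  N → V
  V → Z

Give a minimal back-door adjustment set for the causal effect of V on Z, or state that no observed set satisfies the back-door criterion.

desc(V)\{V}={Z}; candidates ⊆ {C,E,L,N}.
∅: V⊥Z given ∅ in G with V→· removed — back-door holds.

V→Z: minimal back-door set ∅.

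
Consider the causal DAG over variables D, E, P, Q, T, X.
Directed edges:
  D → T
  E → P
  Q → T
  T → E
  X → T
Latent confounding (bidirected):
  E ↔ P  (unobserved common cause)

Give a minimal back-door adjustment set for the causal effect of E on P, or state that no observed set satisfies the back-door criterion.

E→P: no observed back-door set.

desc(E)\{E}={P}; candidates ⊆ {D,Q,T,X}.
E↔P: latent back-door arc(s) into E.
size 0: {}; under {} E still reaches {D,P,Q,T,X} ∋ P.
size 1: {D}, {Q}, {T} …(+1); under {D} E still reaches {P,Q,T,X} ∋ P.
size 2: {D,Q}, {D,T}, {D,X} …(+3); under {D,Q} E still reaches {P,T,X} ∋ P.
E↔P cannot be blocked by any observed set — no back-door set.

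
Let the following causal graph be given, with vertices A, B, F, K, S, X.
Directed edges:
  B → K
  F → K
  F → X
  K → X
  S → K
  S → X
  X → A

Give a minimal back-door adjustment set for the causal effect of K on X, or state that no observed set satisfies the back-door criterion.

K→X: minimal back-door set {F, S}.

desc(K)\{K}={A,X}; candidates ⊆ {B,F,S}.
size 0: {}; under {} K still reaches {A,B,F,S,X} ∋ X.
size 1: {B}, {F}, {S}; under {B} K still reaches {A,F,S,X} ∋ X.
{F,S}: K⊥X given {F,S} in G with K→· removed — back-door holds.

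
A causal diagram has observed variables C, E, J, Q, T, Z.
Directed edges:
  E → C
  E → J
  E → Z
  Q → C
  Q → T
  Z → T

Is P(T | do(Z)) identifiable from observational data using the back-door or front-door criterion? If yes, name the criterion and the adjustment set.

desc(Z)\{Z}={T}; candidates ⊆ {C,E,J,Q}.
∅: Z⊥T given ∅ in G with Z→· removed — back-door holds.
P(T|do(Z)) = P(T|Z) — no adjustment needed.

P(T|do(Z)): backdoor, adjust for ∅.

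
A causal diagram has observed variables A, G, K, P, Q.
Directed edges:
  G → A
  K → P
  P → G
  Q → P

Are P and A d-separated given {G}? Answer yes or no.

Bayes-Ball from P | {G} reaches {K,Q}.
A ∉ reach(P|{G}) ⇒ P ⊥ A | {G}.

Yes — P ⊥ A | {G}.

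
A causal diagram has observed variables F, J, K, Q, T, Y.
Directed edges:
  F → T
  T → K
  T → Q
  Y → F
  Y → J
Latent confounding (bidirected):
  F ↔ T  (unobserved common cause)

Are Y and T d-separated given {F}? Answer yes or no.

Bayes-Ball from Y | {F} reaches {J,K,Q,T}.
T ∈ reach(Y|{F}) ⇒ Y ⊥̸ T | {F}.

No — Y and T are d-connected given {F}.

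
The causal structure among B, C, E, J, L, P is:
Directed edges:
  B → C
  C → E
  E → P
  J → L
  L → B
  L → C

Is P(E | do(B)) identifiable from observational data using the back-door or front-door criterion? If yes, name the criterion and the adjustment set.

P(E|do(B)): backdoor, adjust for {L}.

desc(B)\{B}={C,E,P}; candidates ⊆ {J,L}.
size 0: {}; under {} B still reaches {C,E,J,L,P} ∋ E.
{L}: B⊥E given {L} in G with B→· removed — back-door holds.
P(E|do(B)) = Σ_{L} P(E|B,L)·P(L).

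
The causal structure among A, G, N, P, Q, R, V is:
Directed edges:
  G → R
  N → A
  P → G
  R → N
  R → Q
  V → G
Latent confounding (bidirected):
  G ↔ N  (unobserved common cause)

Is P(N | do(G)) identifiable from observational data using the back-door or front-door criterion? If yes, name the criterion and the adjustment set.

desc(G)\{G}={A,N,Q,R}; candidates ⊆ {P,V}.
G↔N: latent back-door arc(s) into G.
size 0: {}; under {} G still reaches {A,N,P,V} ∋ N.
size 1: {P}, {V}; under {P} G still reaches {A,N,V} ∋ N.
size 2: {P,V}; under {P,V} G still reaches {A,N} ∋ N.
G↔N cannot be blocked by any observed set — no back-door set.
{R}: (i) intercepts every directed G→N path; (ii) no back-door G→{R}; (iii) {G} blocks every back-door {R}→N. Front-door holds.
P(N|do(G)) = Σ_{R} P(R|G) Σ_{G'} P(N|R,G')P(G').

P(N|do(G)): frontdoor, adjust for {R}.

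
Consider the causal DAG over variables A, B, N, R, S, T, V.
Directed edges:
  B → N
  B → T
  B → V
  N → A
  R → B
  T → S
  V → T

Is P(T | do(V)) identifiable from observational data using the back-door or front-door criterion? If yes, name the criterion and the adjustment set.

P(T|do(V)): backdoor, adjust for {B}.

desc(V)\{V}={S,T}; candidates ⊆ {A,B,N,R}.
size 0: {}; under {} V still reaches {A,B,N,R,S,T} ∋ T.
{B}: V⊥T given {B} in G with V→· removed — back-door holds.
P(T|do(V)) = Σ_{B} P(T|V,B)·P(B).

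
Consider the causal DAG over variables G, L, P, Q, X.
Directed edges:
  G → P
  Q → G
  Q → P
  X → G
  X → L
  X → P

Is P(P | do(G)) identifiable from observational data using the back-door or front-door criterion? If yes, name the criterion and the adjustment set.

P(P|do(G)): backdoor, adjust for {Q, X}.

desc(G)\{G}={P}; candidates ⊆ {L,Q,X}.
size 0: {}; under {} G still reaches {L,P,Q,X} ∋ P.
size 1: {L}, {Q}, {X}; under {L} G still reaches {P,Q,X} ∋ P.
{Q,X}: G⊥P given {Q,X} in G with G→· removed — back-door holds.
P(P|do(G)) = Σ_{Q,X} P(P|G,Q,X)·P(Q,X).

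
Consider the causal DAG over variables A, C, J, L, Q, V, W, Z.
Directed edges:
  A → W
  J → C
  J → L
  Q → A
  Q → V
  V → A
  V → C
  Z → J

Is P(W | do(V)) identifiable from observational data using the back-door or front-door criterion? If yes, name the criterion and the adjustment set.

desc(V)\{V}={A,C,W}; candidates ⊆ {J,L,Q,Z}.
size 0: {}; under {} V still reaches {A,Q,W} ∋ W.
{Q}: V⊥W given {Q} in G with V→· removed — back-door holds.
P(W|do(V)) = Σ_{Q} P(W|V,Q)·P(Q).

P(W|do(V)): backdoor, adjust for {Q}.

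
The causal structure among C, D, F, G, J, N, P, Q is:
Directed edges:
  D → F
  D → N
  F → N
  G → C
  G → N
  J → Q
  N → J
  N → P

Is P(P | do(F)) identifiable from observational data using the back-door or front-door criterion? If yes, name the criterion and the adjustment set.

P(P|do(F)): backdoor, adjust for {D}.

desc(F)\{F}={J,N,P,Q}; candidates ⊆ {C,D,G}.
size 0: {}; under {} F still reaches {D,J,N,P,Q} ∋ P.
{D}: F⊥P given {D} in G with F→· removed — back-door holds.
P(P|do(F)) = Σ_{D} P(P|F,D)·P(D).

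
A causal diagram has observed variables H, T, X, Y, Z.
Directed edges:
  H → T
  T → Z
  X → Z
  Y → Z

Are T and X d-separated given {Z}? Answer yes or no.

No — T and X are d-connected given {Z}.

Bayes-Ball from T | {Z} reaches {H,X,Y}.
X ∈ reach(T|{Z}) ⇒ T ⊥̸ X | {Z}.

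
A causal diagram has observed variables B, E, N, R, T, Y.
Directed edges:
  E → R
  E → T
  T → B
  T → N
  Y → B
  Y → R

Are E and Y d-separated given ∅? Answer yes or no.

Bayes-Ball from E | ∅ reaches {B,N,R,T}.
Y ∉ reach(E|∅) ⇒ E ⊥ Y | ∅.

Yes — E ⊥ Y | ∅.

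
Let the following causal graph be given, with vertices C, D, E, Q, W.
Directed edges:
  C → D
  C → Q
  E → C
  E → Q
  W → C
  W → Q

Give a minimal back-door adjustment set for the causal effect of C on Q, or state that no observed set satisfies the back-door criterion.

desc(C)\{C}={D,Q}; candidates ⊆ {E,W}.
size 0: {}; under {} C still reaches {E,Q,W} ∋ Q.
size 1: {E}, {W}; under {E} C still reaches {Q,W} ∋ Q.
{E,W}: C⊥Q given {E,W} in G with C→· removed — back-door holds.

C→Q: minimal back-door set {E, W}.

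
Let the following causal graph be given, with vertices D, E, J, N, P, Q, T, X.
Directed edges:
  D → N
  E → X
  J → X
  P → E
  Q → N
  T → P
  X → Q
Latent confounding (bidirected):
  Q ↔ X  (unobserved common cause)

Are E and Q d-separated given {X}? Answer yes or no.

No — E and Q are d-connected given {X}.

Bayes-Ball from E | {X} reaches {J,N,P,Q,T}.
Q ∈ reach(E|{X}) ⇒ E ⊥̸ Q | {X}.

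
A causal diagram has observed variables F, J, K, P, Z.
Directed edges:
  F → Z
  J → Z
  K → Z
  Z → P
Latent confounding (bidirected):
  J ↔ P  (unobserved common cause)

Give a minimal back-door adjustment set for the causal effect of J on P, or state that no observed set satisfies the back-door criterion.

J→P: no observed back-door set.

desc(J)\{J}={P,Z}; candidates ⊆ {F,K}.
J↔P: latent back-door arc(s) into J.
size 0: {}; under {} J still reaches {P} ∋ P.
size 1: {F}, {K}; under {F} J still reaches {P} ∋ P.
size 2: {F,K}; under {F,K} J still reaches {P} ∋ P.
J↔P cannot be blocked by any observed set — no back-door set.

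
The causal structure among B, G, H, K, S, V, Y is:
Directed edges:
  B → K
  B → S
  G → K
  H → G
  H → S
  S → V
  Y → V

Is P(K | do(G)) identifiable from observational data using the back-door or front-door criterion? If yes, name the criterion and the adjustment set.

P(K|do(G)): backdoor, adjust for ∅.

desc(G)\{G}={K}; candidates ⊆ {B,H,S,V,Y}.
∅: G⊥K given ∅ in G with G→· removed — back-door holds.
P(K|do(G)) = P(K|G) — no adjustment needed.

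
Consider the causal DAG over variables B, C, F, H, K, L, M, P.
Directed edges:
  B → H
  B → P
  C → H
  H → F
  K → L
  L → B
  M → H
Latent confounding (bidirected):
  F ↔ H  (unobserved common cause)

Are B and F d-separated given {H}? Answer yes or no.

No — B and F are d-connected given {H}.

Bayes-Ball from B | {H} reaches {C,F,K,L,M,P}.
F ∈ reach(B|{H}) ⇒ B ⊥̸ F | {H}.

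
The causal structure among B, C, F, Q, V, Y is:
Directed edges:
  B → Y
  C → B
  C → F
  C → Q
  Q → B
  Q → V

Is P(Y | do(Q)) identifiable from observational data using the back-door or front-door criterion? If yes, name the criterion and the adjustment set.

P(Y|do(Q)): backdoor, adjust for {C}.

desc(Q)\{Q}={B,V,Y}; candidates ⊆ {C,F}.
size 0: {}; under {} Q still reaches {B,C,F,Y} ∋ Y.
{C}: Q⊥Y given {C} in G with Q→· removed — back-door holds.
P(Y|do(Q)) = Σ_{C} P(Y|Q,C)·P(C).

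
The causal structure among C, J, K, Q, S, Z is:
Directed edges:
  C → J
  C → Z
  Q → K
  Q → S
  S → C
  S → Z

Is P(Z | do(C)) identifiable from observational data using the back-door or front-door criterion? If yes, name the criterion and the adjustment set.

P(Z|do(C)): backdoor, adjust for {S}.

desc(C)\{C}={J,Z}; candidates ⊆ {K,Q,S}.
size 0: {}; under {} C still reaches {K,Q,S,Z} ∋ Z.
{S}: C⊥Z given {S} in G with C→· removed — back-door holds.
P(Z|do(C)) = Σ_{S} P(Z|C,S)·P(S).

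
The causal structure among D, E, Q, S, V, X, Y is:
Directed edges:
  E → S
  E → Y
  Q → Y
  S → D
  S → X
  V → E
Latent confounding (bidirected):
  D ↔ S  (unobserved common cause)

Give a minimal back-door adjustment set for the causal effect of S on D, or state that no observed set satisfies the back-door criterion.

desc(S)\{S}={D,X}; candidates ⊆ {E,Q,V,Y}.
S↔D: latent back-door arc(s) into S.
size 0: {}; under {} S still reaches {D,E,V,Y} ∋ D.
size 1: {E}, {Q}, {V} …(+1); under {E} S still reaches {D} ∋ D.
size 2: {E,Q}, {E,V}, {E,Y} …(+3); under {E,Q} S still reaches {D} ∋ D.
S↔D cannot be blocked by any observed set — no back-door set.

S→D: no observed back-door set.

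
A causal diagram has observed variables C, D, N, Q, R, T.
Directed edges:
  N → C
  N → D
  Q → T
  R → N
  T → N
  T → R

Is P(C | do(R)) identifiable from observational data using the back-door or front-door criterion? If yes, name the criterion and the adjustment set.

desc(R)\{R}={C,D,N}; candidates ⊆ {Q,T}.
size 0: {}; under {} R still reaches {C,D,N,Q,T} ∋ C.
{T}: R⊥C given {T} in G with R→· removed — back-door holds.
P(C|do(R)) = Σ_{T} P(C|R,T)·P(T).

P(C|do(R)): backdoor, adjust for {T}.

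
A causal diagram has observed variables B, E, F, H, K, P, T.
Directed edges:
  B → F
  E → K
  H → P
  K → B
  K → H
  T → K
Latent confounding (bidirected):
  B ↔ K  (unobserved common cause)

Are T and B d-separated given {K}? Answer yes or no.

Bayes-Ball from T | {K} reaches {B,E,F}.
B ∈ reach(T|{K}) ⇒ T ⊥̸ B | {K}.

No — T and B are d-connected given {K}.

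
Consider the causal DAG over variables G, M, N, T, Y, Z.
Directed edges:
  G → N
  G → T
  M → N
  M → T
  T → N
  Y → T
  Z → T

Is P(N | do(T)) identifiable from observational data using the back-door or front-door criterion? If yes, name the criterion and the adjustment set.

P(N|do(T)): backdoor, adjust for {G, M}.

desc(T)\{T}={N}; candidates ⊆ {G,M,Y,Z}.
size 0: {}; under {} T still reaches {G,M,N,Y,Z} ∋ N.
size 1: {G}, {M}, {Y} …(+1); under {G} T still reaches {M,N,Y,Z} ∋ N.
{G,M}: T⊥N given {G,M} in G with T→· removed — back-door holds.
P(N|do(T)) = Σ_{G,M} P(N|T,G,M)·P(G,M).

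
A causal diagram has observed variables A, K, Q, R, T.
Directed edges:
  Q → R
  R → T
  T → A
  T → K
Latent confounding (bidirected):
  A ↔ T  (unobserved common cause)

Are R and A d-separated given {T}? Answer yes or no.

No — R and A are d-connected given {T}.

Bayes-Ball from R | {T} reaches {A,Q}.
A ∈ reach(R|{T}) ⇒ R ⊥̸ A | {T}.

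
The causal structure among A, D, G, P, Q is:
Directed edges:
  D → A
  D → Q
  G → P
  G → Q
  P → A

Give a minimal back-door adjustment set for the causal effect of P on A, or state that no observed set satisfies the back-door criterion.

P→A: minimal back-door set ∅.

desc(P)\{P}={A}; candidates ⊆ {D,G,Q}.
∅: P⊥A given ∅ in G with P→· removed — back-door holds.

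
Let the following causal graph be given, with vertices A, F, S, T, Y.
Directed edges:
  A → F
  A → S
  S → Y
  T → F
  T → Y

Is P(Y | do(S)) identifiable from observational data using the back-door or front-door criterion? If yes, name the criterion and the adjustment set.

P(Y|do(S)): backdoor, adjust for ∅.

desc(S)\{S}={Y}; candidates ⊆ {A,F,T}.
∅: S⊥Y given ∅ in G with S→· removed — back-door holds.
P(Y|do(S)) = P(Y|S) — no adjustment needed.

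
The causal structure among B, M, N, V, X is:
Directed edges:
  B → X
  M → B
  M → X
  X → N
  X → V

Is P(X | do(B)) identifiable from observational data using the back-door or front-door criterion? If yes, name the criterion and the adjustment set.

P(X|do(B)): backdoor, adjust for {M}.

desc(B)\{B}={N,V,X}; candidates ⊆ {M}.
size 0: {}; under {} B still reaches {M,N,V,X} ∋ X.
{M}: B⊥X given {M} in G with B→· removed — back-door holds.
P(X|do(B)) = Σ_{M} P(X|B,M)·P(M).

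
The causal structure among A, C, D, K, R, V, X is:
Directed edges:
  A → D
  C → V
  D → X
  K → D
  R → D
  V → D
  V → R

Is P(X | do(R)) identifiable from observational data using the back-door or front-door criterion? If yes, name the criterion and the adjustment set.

desc(R)\{R}={D,X}; candidates ⊆ {A,C,K,V}.
size 0: {}; under {} R still reaches {C,D,V,X} ∋ X.
{V}: R⊥X given {V} in G with R→· removed — back-door holds.
P(X|do(R)) = Σ_{V} P(X|R,V)·P(V).

P(X|do(R)): backdoor, adjust for {V}.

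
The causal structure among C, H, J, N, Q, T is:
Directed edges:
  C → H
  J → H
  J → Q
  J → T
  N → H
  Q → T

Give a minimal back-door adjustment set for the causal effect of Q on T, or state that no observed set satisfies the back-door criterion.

Q→T: minimal back-door set {J}.

desc(Q)\{Q}={T}; candidates ⊆ {C,H,J,N}.
size 0: {}; under {} Q still reaches {H,J,T} ∋ T.
{J}: Q⊥T given {J} in G with Q→· removed — back-door holds.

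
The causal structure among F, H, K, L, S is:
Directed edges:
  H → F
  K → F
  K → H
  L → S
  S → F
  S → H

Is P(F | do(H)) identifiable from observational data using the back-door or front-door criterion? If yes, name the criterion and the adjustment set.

desc(H)\{H}={F}; candidates ⊆ {K,L,S}.
size 0: {}; under {} H still reaches {F,K,L,S} ∋ F.
size 1: {K}, {L}, {S}; under {K} H still reaches {F,L,S} ∋ F.
{K,S}: H⊥F given {K,S} in G with H→· removed — back-door holds.
P(F|do(H)) = Σ_{K,S} P(F|H,K,S)·P(K,S).

P(F|do(H)): backdoor, adjust for {K, S}.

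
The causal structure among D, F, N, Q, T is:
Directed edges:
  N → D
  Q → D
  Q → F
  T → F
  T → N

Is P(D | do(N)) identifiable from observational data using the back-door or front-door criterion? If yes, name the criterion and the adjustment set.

P(D|do(N)): backdoor, adjust for ∅.

desc(N)\{N}={D}; candidates ⊆ {F,Q,T}.
∅: N⊥D given ∅ in G with N→· removed — back-door holds.
P(D|do(N)) = P(D|N) — no adjustment needed.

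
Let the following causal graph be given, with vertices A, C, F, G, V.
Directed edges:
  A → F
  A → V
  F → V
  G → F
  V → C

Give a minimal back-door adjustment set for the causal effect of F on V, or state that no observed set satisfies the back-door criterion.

F→V: minimal back-door set {A}.

desc(F)\{F}={C,V}; candidates ⊆ {A,G}.
size 0: {}; under {} F still reaches {A,C,G,V} ∋ V.
{A}: F⊥V given {A} in G with F→· removed — back-door holds.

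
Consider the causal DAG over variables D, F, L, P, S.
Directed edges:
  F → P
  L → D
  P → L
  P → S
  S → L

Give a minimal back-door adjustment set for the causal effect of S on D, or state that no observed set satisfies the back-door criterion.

S→D: minimal back-door set {P}.

desc(S)\{S}={D,L}; candidates ⊆ {F,P}.
size 0: {}; under {} S still reaches {D,F,L,P} ∋ D.
{P}: S⊥D given {P} in G with S→· removed — back-door holds.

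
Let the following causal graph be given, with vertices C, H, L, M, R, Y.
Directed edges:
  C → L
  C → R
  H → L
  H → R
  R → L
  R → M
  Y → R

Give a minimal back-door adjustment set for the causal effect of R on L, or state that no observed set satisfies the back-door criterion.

R→L: minimal back-door set {C, H}.

desc(R)\{R}={L,M}; candidates ⊆ {C,H,Y}.
size 0: {}; under {} R still reaches {C,H,L,Y} ∋ L.
size 1: {C}, {H}, {Y}; under {C} R still reaches {H,L,Y} ∋ L.
{C,H}: R⊥L given {C,H} in G with R→· removed — back-door holds.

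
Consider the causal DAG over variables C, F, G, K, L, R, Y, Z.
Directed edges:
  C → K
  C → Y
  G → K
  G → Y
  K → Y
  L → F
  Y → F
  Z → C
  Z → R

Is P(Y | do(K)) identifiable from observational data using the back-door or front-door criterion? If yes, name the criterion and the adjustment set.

desc(K)\{K}={F,Y}; candidates ⊆ {C,G,L,R,Z}.
size 0: {}; under {} K still reaches {C,F,G,R,Y,Z} ∋ Y.
size 1: {C}, {G}, {L} …(+2); under {C} K still reaches {F,G,Y} ∋ Y.
{C,G}: K⊥Y given {C,G} in G with K→· removed — back-door holds.
P(Y|do(K)) = Σ_{C,G} P(Y|K,C,G)·P(C,G).

P(Y|do(K)): backdoor, adjust for {C, G}.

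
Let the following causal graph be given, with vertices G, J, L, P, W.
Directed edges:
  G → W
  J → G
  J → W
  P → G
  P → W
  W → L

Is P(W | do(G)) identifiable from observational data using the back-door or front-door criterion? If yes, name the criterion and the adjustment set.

P(W|do(G)): backdoor, adjust for {J, P}.

desc(G)\{G}={L,W}; candidates ⊆ {J,P}.
size 0: {}; under {} G still reaches {J,L,P,W} ∋ W.
size 1: {J}, {P}; under {J} G still reaches {L,P,W} ∋ W.
{J,P}: G⊥W given {J,P} in G with G→· removed — back-door holds.
P(W|do(G)) = Σ_{J,P} P(W|G,J,P)·P(J,P).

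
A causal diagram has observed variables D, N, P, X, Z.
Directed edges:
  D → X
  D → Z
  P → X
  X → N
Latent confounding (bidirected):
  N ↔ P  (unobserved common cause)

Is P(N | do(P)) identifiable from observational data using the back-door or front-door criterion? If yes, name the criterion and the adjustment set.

P(N|do(P)): frontdoor, adjust for {X}.

desc(P)\{P}={N,X}; candidates ⊆ {D,Z}.
P↔N: latent back-door arc(s) into P.
size 0: {}; under {} P still reaches {N} ∋ N.
size 1: {D}, {Z}; under {D} P still reaches {N} ∋ N.
size 2: {D,Z}; under {D,Z} P still reaches {N} ∋ N.
P↔N cannot be blocked by any observed set — no back-door set.
{X}: (i) intercepts every directed P→N path; (ii) no back-door P→{X}; (iii) {P} blocks every back-door {X}→N. Front-door holds.
P(N|do(P)) = Σ_{X} P(X|P) Σ_{P'} P(N|X,P')P(P').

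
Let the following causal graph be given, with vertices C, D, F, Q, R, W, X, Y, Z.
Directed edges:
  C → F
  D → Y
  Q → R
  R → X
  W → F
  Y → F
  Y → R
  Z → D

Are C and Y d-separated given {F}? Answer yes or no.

No — C and Y are d-connected given {F}.

Bayes-Ball from C | {F} reaches {D,R,W,X,Y,Z}.
Y ∈ reach(C|{F}) ⇒ C ⊥̸ Y | {F}.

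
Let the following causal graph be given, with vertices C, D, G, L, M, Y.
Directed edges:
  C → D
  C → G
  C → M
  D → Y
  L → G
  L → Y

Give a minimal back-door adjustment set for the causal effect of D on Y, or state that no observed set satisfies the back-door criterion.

desc(D)\{D}={Y}; candidates ⊆ {C,G,L,M}.
∅: D⊥Y given ∅ in G with D→· removed — back-door holds.

D→Y: minimal back-door set ∅.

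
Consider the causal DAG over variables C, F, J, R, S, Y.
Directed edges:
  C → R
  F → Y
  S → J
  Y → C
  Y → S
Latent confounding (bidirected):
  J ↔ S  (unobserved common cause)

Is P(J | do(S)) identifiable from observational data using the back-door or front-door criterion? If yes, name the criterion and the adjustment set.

desc(S)\{S}={J}; candidates ⊆ {C,F,R,Y}.
S↔J: latent back-door arc(s) into S.
size 0: {}; under {} S still reaches {C,F,J,R,Y} ∋ J.
size 1: {C}, {F}, {R} …(+1); under {C} S still reaches {F,J,Y} ∋ J.
size 2: {C,F}, {C,R}, {C,Y} …(+3); under {C,F} S still reaches {J,Y} ∋ J.
S↔J cannot be blocked by any observed set — no back-door set.
No mediator lies on a directed S→…→J path.
Neither criterion identifies P(J|do(S)) in this graph.

P(J|do(S)): not identifiable (no BD/FD set).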